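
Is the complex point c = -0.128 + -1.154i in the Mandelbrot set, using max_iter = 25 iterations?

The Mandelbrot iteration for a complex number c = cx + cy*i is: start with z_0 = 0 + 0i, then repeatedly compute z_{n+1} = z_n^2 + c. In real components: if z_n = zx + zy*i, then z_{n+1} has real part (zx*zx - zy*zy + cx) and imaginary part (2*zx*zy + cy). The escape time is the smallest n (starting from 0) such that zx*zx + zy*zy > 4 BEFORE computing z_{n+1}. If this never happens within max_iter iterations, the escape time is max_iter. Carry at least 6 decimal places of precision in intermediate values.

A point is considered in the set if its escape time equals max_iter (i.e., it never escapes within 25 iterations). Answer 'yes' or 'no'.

z_0 = 0 + 0i, c = -0.1280 + -1.1540i
Iter 1: z = -0.1280 + -1.1540i, |z|^2 = 1.3481
Iter 2: z = -1.4433 + -0.8586i, |z|^2 = 2.8204
Iter 3: z = 1.2181 + 1.3244i, |z|^2 = 3.2377
Iter 4: z = -0.3984 + 2.0724i, |z|^2 = 4.4537
Escaped at iteration 4

Answer: no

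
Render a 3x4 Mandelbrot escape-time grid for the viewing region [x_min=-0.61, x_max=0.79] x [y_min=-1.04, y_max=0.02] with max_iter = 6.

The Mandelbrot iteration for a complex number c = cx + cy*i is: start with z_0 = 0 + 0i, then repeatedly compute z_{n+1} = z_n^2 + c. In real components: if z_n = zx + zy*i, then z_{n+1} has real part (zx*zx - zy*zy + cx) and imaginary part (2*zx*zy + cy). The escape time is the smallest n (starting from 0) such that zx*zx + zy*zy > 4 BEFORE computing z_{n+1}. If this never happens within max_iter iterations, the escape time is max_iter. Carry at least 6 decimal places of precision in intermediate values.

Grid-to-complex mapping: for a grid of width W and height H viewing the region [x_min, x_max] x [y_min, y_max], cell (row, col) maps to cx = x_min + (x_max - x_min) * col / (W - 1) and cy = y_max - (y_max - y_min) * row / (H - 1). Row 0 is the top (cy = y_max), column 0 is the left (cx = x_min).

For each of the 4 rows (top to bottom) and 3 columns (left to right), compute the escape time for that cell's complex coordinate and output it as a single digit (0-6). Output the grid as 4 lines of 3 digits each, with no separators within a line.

(row=0, col=0): c = -0.6100 + 0.0200i → escape time 6
(row=0, col=1): c = 0.0900 + 0.0200i → escape time 6
(row=0, col=2): c = 0.7900 + 0.0200i → escape time 3
(row=1, col=0): c = -0.6100 + -0.3333i → escape time 6
(row=1, col=1): c = 0.0900 + -0.3333i → escape time 6
(row=1, col=2): c = 0.7900 + -0.3333i → escape time 3
(row=2, col=0): c = -0.6100 + -0.6867i → escape time 6
(row=2, col=1): c = 0.0900 + -0.6867i → escape time 6
(row=2, col=2): c = 0.7900 + -0.6867i → escape time 2
(row=3, col=0): c = -0.6100 + -1.0400i → escape time 4
(row=3, col=1): c = 0.0900 + -1.0400i → escape time 4
(row=3, col=2): c = 0.7900 + -1.0400i → escape time 2

Answer: 663
663
662
442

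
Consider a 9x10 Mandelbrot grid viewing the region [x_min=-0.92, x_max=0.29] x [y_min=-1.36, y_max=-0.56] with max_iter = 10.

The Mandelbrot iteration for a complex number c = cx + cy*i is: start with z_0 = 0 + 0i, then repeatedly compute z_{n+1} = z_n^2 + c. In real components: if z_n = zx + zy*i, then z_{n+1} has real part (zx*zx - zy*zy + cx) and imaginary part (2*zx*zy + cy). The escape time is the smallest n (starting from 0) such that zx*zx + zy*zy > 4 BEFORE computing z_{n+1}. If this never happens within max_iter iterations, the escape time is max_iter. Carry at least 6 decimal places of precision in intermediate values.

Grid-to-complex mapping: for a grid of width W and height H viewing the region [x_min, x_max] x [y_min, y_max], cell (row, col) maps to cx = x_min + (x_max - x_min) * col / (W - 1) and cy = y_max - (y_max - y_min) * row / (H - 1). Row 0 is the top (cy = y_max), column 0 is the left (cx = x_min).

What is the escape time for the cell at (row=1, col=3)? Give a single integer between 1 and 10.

Answer: 10

Derivation:
z_0 = 0 + 0i, c = -0.4663 + -0.6489i
Iter 1: z = -0.4663 + -0.6489i, |z|^2 = 0.6384
Iter 2: z = -0.6699 + -0.0438i, |z|^2 = 0.4507
Iter 3: z = -0.0194 + -0.5902i, |z|^2 = 0.3487
Iter 4: z = -0.8142 + -0.6260i, |z|^2 = 1.0548
Iter 5: z = -0.1952 + 0.3705i, |z|^2 = 0.1754
Iter 6: z = -0.5654 + -0.7935i, |z|^2 = 0.9494
Iter 7: z = -0.7762 + 0.2485i, |z|^2 = 0.6643
Iter 8: z = 0.0745 + -1.0347i, |z|^2 = 1.0762
Iter 9: z = -1.5313 + -0.8031i, |z|^2 = 2.9899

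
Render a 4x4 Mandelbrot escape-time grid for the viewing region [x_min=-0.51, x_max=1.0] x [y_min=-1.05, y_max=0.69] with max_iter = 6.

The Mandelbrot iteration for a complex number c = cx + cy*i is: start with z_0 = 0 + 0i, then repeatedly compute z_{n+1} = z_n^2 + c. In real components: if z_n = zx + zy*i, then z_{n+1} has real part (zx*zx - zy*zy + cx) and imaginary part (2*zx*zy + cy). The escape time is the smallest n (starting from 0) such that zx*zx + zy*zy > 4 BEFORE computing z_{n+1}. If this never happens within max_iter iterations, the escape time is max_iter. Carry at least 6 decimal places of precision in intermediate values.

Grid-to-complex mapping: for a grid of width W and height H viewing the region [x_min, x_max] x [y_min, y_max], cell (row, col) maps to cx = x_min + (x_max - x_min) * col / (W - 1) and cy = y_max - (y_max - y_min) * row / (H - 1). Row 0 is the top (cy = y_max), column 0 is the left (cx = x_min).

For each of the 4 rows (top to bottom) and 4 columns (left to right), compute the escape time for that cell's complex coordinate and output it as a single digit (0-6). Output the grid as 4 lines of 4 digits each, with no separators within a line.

(row=0, col=0): c = -0.5100 + 0.6900i → escape time 6
(row=0, col=1): c = -0.0067 + 0.6900i → escape time 6
(row=0, col=2): c = 0.4967 + 0.6900i → escape time 4
(row=0, col=3): c = 1.0000 + 0.6900i → escape time 2
(row=1, col=0): c = -0.5100 + 0.1100i → escape time 6
(row=1, col=1): c = -0.0067 + 0.1100i → escape time 6
(row=1, col=2): c = 0.4967 + 0.1100i → escape time 5
(row=1, col=3): c = 1.0000 + 0.1100i → escape time 2
(row=2, col=0): c = -0.5100 + -0.4700i → escape time 6
(row=2, col=1): c = -0.0067 + -0.4700i → escape time 6
(row=2, col=2): c = 0.4967 + -0.4700i → escape time 5
(row=2, col=3): c = 1.0000 + -0.4700i → escape time 2
(row=3, col=0): c = -0.5100 + -1.0500i → escape time 4
(row=3, col=1): c = -0.0067 + -1.0500i → escape time 5
(row=3, col=2): c = 0.4967 + -1.0500i → escape time 2
(row=3, col=3): c = 1.0000 + -1.0500i → escape time 2

Answer: 6642
6652
6652
4522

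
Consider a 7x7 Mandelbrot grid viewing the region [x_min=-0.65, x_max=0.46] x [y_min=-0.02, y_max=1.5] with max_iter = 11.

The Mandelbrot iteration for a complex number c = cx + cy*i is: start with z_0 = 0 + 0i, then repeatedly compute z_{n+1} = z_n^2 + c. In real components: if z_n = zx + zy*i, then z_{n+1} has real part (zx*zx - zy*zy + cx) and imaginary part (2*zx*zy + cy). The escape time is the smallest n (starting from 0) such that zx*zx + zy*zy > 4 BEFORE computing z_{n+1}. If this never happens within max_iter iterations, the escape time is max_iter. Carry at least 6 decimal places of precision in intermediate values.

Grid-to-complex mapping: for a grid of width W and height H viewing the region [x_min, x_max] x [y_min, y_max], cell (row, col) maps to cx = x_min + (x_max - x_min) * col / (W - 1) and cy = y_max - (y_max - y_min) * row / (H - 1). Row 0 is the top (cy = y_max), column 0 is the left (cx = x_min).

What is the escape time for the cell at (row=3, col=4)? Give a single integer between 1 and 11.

z_0 = 0 + 0i, c = 0.0900 + 0.7400i
Iter 1: z = 0.0900 + 0.7400i, |z|^2 = 0.5557
Iter 2: z = -0.4495 + 0.8732i, |z|^2 = 0.9645
Iter 3: z = -0.4704 + -0.0450i, |z|^2 = 0.2233
Iter 4: z = 0.3093 + 0.7823i, |z|^2 = 0.7077
Iter 5: z = -0.4264 + 1.2239i, |z|^2 = 1.6798
Iter 6: z = -1.2262 + -0.3038i, |z|^2 = 1.5958
Iter 7: z = 1.5012 + 1.4850i, |z|^2 = 4.4587
Escaped at iteration 7

Answer: 7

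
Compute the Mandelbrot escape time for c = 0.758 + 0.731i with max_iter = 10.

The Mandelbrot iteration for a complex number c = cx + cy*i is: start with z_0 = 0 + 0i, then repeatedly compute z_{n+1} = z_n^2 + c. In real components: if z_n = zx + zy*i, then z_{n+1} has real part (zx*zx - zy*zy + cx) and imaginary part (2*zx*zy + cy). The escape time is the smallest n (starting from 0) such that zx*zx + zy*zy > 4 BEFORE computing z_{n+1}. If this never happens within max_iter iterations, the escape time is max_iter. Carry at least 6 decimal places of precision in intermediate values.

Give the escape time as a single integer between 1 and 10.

z_0 = 0 + 0i, c = 0.7580 + 0.7310i
Iter 1: z = 0.7580 + 0.7310i, |z|^2 = 1.1089
Iter 2: z = 0.7982 + 1.8392i, |z|^2 = 4.0198
Escaped at iteration 2

Answer: 2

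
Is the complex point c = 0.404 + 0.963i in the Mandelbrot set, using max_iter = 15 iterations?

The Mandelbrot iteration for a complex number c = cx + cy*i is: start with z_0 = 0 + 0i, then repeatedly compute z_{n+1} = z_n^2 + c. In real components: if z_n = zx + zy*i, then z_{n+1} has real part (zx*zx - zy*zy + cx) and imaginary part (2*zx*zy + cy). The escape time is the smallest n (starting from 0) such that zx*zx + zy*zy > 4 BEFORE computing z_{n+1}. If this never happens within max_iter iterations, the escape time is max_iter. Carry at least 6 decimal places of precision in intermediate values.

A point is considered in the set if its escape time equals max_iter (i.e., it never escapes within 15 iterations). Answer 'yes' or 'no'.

Answer: no

Derivation:
z_0 = 0 + 0i, c = 0.4040 + 0.9630i
Iter 1: z = 0.4040 + 0.9630i, |z|^2 = 1.0906
Iter 2: z = -0.3602 + 1.7411i, |z|^2 = 3.1612
Iter 3: z = -2.4977 + -0.2911i, |z|^2 = 6.3234
Escaped at iteration 3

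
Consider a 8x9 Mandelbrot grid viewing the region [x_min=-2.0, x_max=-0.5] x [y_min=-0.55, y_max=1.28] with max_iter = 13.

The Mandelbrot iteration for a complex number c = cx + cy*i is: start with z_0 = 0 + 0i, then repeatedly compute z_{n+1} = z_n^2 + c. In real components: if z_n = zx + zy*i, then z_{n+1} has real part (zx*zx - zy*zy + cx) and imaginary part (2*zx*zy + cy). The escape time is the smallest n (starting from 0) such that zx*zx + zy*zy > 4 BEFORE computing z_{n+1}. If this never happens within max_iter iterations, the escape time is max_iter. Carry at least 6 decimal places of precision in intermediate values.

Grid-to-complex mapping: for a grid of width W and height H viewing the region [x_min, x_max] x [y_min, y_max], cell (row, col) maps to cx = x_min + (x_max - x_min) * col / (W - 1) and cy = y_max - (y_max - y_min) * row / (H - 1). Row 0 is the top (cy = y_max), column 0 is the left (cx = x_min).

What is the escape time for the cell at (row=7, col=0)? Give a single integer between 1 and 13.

Answer: 1

Derivation:
z_0 = 0 + 0i, c = -2.0000 + -0.3213i
Iter 1: z = -2.0000 + -0.3213i, |z|^2 = 4.1032
Escaped at iteration 1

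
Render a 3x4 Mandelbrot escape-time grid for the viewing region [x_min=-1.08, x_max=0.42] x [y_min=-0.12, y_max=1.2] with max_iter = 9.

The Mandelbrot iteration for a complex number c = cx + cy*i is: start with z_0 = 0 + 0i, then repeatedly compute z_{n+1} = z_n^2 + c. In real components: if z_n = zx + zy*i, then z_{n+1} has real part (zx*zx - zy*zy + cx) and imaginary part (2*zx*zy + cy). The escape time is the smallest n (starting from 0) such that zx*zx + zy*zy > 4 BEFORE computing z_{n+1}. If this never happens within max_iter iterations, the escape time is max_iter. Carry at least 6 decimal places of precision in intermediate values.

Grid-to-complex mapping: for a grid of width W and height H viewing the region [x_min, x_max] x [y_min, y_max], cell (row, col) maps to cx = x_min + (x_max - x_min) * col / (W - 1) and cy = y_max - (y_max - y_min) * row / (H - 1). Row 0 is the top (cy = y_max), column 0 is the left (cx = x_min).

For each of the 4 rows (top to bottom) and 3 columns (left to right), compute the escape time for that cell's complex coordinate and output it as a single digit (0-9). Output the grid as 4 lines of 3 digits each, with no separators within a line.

(row=0, col=0): c = -1.0800 + 1.2000i → escape time 3
(row=0, col=1): c = -0.3300 + 1.2000i → escape time 3
(row=0, col=2): c = 0.4200 + 1.2000i → escape time 2
(row=1, col=0): c = -1.0800 + 0.7600i → escape time 3
(row=1, col=1): c = -0.3300 + 0.7600i → escape time 8
(row=1, col=2): c = 0.4200 + 0.7600i → escape time 4
(row=2, col=0): c = -1.0800 + 0.3200i → escape time 9
(row=2, col=1): c = -0.3300 + 0.3200i → escape time 9
(row=2, col=2): c = 0.4200 + 0.3200i → escape time 9
(row=3, col=0): c = -1.0800 + -0.1200i → escape time 9
(row=3, col=1): c = -0.3300 + -0.1200i → escape time 9
(row=3, col=2): c = 0.4200 + -0.1200i → escape time 7

Answer: 332
384
999
997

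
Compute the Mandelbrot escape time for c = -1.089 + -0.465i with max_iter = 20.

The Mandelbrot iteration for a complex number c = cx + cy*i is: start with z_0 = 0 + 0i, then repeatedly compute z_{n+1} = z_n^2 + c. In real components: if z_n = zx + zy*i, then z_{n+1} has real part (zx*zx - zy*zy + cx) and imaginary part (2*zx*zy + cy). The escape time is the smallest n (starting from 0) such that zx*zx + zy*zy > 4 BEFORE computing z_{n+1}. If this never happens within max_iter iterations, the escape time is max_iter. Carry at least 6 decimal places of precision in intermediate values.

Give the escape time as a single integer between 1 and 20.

Answer: 5

Derivation:
z_0 = 0 + 0i, c = -1.0890 + -0.4650i
Iter 1: z = -1.0890 + -0.4650i, |z|^2 = 1.4021
Iter 2: z = -0.1193 + 0.5478i, |z|^2 = 0.3143
Iter 3: z = -1.3748 + -0.5957i, |z|^2 = 2.2450
Iter 4: z = 0.4463 + 1.1730i, |z|^2 = 1.5750
Iter 5: z = -2.2657 + 0.5819i, |z|^2 = 5.4720
Escaped at iteration 5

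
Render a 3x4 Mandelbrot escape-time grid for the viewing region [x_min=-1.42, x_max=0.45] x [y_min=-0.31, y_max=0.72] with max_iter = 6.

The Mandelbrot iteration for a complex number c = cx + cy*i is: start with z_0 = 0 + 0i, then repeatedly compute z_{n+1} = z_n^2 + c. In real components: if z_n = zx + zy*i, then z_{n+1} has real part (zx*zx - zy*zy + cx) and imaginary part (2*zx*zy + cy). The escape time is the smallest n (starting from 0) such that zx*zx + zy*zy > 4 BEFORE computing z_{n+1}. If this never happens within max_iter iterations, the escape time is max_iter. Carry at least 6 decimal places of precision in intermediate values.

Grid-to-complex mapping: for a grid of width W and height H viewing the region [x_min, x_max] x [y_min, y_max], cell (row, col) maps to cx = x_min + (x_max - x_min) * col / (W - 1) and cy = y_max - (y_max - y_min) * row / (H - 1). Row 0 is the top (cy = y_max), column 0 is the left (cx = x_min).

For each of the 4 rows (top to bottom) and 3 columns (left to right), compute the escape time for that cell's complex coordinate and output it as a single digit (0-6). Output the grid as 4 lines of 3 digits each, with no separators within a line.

(row=0, col=0): c = -1.4200 + 0.7200i → escape time 3
(row=0, col=1): c = -0.4850 + 0.7200i → escape time 6
(row=0, col=2): c = 0.4500 + 0.7200i → escape time 4
(row=1, col=0): c = -1.4200 + 0.3767i → escape time 5
(row=1, col=1): c = -0.4850 + 0.3767i → escape time 6
(row=1, col=2): c = 0.4500 + 0.3767i → escape time 6
(row=2, col=0): c = -1.4200 + 0.0333i → escape time 6
(row=2, col=1): c = -0.4850 + 0.0333i → escape time 6
(row=2, col=2): c = 0.4500 + 0.0333i → escape time 6
(row=3, col=0): c = -1.4200 + -0.3100i → escape time 5
(row=3, col=1): c = -0.4850 + -0.3100i → escape time 6
(row=3, col=2): c = 0.4500 + -0.3100i → escape time 6

Answer: 364
566
666
566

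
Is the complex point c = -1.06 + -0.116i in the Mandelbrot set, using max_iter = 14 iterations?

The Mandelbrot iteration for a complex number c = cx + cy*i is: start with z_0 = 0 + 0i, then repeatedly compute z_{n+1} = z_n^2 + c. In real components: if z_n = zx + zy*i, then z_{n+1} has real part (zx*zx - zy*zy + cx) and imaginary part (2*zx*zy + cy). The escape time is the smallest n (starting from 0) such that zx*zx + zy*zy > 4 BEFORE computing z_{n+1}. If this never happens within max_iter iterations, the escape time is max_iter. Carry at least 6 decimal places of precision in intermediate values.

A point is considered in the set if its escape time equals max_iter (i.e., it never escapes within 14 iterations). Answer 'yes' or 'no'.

Answer: yes

Derivation:
z_0 = 0 + 0i, c = -1.0600 + -0.1160i
Iter 1: z = -1.0600 + -0.1160i, |z|^2 = 1.1371
Iter 2: z = 0.0501 + 0.1299i, |z|^2 = 0.0194
Iter 3: z = -1.0744 + -0.1030i, |z|^2 = 1.1649
Iter 4: z = 0.0837 + 0.1053i, |z|^2 = 0.0181
Iter 5: z = -1.0641 + -0.0984i, |z|^2 = 1.1419
Iter 6: z = 0.0626 + 0.0934i, |z|^2 = 0.0126
Iter 7: z = -1.0648 + -0.1043i, |z|^2 = 1.1447
Iter 8: z = 0.0629 + 0.1061i, |z|^2 = 0.0152
Iter 9: z = -1.0673 + -0.1026i, |z|^2 = 1.1497
Iter 10: z = 0.0686 + 0.1031i, |z|^2 = 0.0153
Iter 11: z = -1.0659 + -0.1019i, |z|^2 = 1.1466
Iter 12: z = 0.0658 + 0.1011i, |z|^2 = 0.0146
Iter 13: z = -1.0659 + -0.1027i, |z|^2 = 1.1467
Did not escape in 14 iterations → in set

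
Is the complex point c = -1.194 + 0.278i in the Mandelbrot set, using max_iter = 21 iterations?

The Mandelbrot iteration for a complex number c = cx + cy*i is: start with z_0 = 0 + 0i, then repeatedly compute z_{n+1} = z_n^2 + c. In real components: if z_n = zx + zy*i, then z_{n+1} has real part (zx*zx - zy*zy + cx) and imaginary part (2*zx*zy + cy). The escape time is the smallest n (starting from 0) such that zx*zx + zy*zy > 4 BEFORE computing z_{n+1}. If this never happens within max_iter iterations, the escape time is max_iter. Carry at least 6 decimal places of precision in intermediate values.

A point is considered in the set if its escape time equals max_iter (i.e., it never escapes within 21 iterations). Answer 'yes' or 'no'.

Answer: no

Derivation:
z_0 = 0 + 0i, c = -1.1940 + 0.2780i
Iter 1: z = -1.1940 + 0.2780i, |z|^2 = 1.5029
Iter 2: z = 0.1544 + -0.3859i, |z|^2 = 0.1727
Iter 3: z = -1.3191 + 0.1589i, |z|^2 = 1.7652
Iter 4: z = 0.5207 + -0.1412i, |z|^2 = 0.2910
Iter 5: z = -0.9428 + 0.1310i, |z|^2 = 0.9060
Iter 6: z = -0.3223 + 0.0310i, |z|^2 = 0.1048
Iter 7: z = -1.0911 + 0.2580i, |z|^2 = 1.2571
Iter 8: z = -0.0701 + -0.2851i, |z|^2 = 0.0862
Iter 9: z = -1.2704 + 0.3180i, |z|^2 = 1.7149
Iter 10: z = 0.3187 + -0.5299i, |z|^2 = 0.3823
Iter 11: z = -1.3732 + -0.0597i, |z|^2 = 1.8892
Iter 12: z = 0.6881 + 0.4421i, |z|^2 = 0.6689
Iter 13: z = -0.9160 + 0.8863i, |z|^2 = 1.6246
Iter 14: z = -1.1406 + -1.3457i, |z|^2 = 3.1120
Iter 15: z = -1.7040 + 3.3479i, |z|^2 = 14.1119
Escaped at iteration 15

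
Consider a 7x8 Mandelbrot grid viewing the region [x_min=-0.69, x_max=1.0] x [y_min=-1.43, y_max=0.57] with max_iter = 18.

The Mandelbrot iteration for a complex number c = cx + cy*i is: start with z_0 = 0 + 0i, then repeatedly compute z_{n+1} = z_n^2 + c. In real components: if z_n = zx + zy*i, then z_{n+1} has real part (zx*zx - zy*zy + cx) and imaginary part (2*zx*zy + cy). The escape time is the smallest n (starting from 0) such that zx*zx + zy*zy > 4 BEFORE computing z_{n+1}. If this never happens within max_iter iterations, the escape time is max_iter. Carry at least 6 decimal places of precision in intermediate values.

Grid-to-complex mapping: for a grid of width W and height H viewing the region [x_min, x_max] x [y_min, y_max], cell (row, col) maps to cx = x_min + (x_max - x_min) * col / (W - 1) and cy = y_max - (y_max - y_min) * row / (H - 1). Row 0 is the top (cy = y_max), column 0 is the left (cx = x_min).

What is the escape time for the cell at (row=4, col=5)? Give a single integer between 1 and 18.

Answer: 3

Derivation:
z_0 = 0 + 0i, c = 0.7183 + -0.5729i
Iter 1: z = 0.7183 + -0.5729i, |z|^2 = 0.8442
Iter 2: z = 0.9062 + -1.3959i, |z|^2 = 2.7696
Iter 3: z = -0.4090 + -3.1026i, |z|^2 = 9.7936
Escaped at iteration 3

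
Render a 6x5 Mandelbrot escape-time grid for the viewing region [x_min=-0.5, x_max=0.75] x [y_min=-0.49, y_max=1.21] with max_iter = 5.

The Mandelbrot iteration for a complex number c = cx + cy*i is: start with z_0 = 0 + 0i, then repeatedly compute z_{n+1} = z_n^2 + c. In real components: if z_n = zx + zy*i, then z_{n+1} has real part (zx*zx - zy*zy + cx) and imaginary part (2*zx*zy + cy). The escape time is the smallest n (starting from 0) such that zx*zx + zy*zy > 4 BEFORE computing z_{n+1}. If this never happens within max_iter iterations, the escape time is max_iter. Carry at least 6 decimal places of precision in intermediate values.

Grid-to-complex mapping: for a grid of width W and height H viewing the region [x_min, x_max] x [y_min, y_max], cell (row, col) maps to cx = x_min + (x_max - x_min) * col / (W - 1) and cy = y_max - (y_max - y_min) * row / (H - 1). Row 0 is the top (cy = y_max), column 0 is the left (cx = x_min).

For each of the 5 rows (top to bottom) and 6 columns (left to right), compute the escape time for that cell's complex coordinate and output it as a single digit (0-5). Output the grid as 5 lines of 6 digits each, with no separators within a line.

(row=0, col=0): c = -0.5000 + 1.2100i → escape time 3
(row=0, col=1): c = -0.2500 + 1.2100i → escape time 3
(row=0, col=2): c = 0.0000 + 1.2100i → escape time 3
(row=0, col=3): c = 0.2500 + 1.2100i → escape time 2
(row=0, col=4): c = 0.5000 + 1.2100i → escape time 2
(row=0, col=5): c = 0.7500 + 1.2100i → escape time 2
(row=1, col=0): c = -0.5000 + 0.7850i → escape time 5
(row=1, col=1): c = -0.2500 + 0.7850i → escape time 5
(row=1, col=2): c = 0.0000 + 0.7850i → escape time 5
(row=1, col=3): c = 0.2500 + 0.7850i → escape time 5
(row=1, col=4): c = 0.5000 + 0.7850i → escape time 3
(row=1, col=5): c = 0.7500 + 0.7850i → escape time 2
(row=2, col=0): c = -0.5000 + 0.3600i → escape time 5
(row=2, col=1): c = -0.2500 + 0.3600i → escape time 5
(row=2, col=2): c = 0.0000 + 0.3600i → escape time 5
(row=2, col=3): c = 0.2500 + 0.3600i → escape time 5
(row=2, col=4): c = 0.5000 + 0.3600i → escape time 5
(row=2, col=5): c = 0.7500 + 0.3600i → escape time 3
(row=3, col=0): c = -0.5000 + -0.0650i → escape time 5
(row=3, col=1): c = -0.2500 + -0.0650i → escape time 5
(row=3, col=2): c = 0.0000 + -0.0650i → escape time 5
(row=3, col=3): c = 0.2500 + -0.0650i → escape time 5
(row=3, col=4): c = 0.5000 + -0.0650i → escape time 5
(row=3, col=5): c = 0.7500 + -0.0650i → escape time 3
(row=4, col=0): c = -0.5000 + -0.4900i → escape time 5
(row=4, col=1): c = -0.2500 + -0.4900i → escape time 5
(row=4, col=2): c = 0.0000 + -0.4900i → escape time 5
(row=4, col=3): c = 0.2500 + -0.4900i → escape time 5
(row=4, col=4): c = 0.5000 + -0.4900i → escape time 5
(row=4, col=5): c = 0.7500 + -0.4900i → escape time 3

Answer: 333222
555532
555553
555553
555553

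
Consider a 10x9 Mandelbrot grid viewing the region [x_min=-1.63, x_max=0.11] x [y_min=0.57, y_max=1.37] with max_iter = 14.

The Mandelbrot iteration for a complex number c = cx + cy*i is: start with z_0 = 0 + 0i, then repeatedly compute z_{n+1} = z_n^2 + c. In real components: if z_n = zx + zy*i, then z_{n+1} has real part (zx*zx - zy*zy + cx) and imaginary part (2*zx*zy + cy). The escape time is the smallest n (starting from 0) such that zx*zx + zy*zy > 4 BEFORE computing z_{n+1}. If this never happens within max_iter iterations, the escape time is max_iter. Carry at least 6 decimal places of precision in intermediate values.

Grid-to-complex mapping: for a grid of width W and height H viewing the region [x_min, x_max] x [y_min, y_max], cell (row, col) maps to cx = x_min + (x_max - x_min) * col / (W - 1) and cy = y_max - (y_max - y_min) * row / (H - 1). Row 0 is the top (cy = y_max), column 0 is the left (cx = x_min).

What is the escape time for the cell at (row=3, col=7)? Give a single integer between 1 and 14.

Answer: 5

Derivation:
z_0 = 0 + 0i, c = -0.2767 + 1.0700i
Iter 1: z = -0.2767 + 1.0700i, |z|^2 = 1.2214
Iter 2: z = -1.3450 + 0.4779i, |z|^2 = 2.0375
Iter 3: z = 1.3040 + -0.2157i, |z|^2 = 1.7469
Iter 4: z = 1.3772 + 0.5076i, |z|^2 = 2.1544
Iter 5: z = 1.3625 + 2.4680i, |z|^2 = 7.9476
Escaped at iteration 5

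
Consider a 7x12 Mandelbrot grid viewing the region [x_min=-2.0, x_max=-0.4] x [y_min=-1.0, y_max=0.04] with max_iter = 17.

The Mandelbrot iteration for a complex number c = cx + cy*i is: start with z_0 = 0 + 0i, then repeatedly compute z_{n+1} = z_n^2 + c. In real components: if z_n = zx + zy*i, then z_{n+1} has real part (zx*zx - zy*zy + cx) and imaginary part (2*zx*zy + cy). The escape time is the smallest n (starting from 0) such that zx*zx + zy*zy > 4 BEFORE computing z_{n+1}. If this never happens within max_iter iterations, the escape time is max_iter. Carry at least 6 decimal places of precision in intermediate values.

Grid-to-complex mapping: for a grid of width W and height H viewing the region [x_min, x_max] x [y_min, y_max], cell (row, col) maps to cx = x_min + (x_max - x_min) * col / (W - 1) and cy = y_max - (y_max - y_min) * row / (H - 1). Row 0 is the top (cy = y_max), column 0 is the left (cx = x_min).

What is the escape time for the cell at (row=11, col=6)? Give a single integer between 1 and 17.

z_0 = 0 + 0i, c = -0.4000 + -1.0000i
Iter 1: z = -0.4000 + -1.0000i, |z|^2 = 1.1600
Iter 2: z = -1.2400 + -0.2000i, |z|^2 = 1.5776
Iter 3: z = 1.0976 + -0.5040i, |z|^2 = 1.4587
Iter 4: z = 0.5507 + -2.1064i, |z|^2 = 4.7401
Escaped at iteration 4

Answer: 4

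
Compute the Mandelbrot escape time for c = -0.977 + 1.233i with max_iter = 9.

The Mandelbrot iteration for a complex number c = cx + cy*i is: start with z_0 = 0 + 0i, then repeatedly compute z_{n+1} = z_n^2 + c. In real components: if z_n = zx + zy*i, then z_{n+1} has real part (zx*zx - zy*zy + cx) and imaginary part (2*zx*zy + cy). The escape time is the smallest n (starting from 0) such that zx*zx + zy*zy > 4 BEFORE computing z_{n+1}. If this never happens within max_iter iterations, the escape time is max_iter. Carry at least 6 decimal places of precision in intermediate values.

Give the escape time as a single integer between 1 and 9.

Answer: 3

Derivation:
z_0 = 0 + 0i, c = -0.9770 + 1.2330i
Iter 1: z = -0.9770 + 1.2330i, |z|^2 = 2.4748
Iter 2: z = -1.5428 + -1.1763i, |z|^2 = 3.7637
Iter 3: z = 0.0195 + 4.8624i, |z|^2 = 23.6437
Escaped at iteration 3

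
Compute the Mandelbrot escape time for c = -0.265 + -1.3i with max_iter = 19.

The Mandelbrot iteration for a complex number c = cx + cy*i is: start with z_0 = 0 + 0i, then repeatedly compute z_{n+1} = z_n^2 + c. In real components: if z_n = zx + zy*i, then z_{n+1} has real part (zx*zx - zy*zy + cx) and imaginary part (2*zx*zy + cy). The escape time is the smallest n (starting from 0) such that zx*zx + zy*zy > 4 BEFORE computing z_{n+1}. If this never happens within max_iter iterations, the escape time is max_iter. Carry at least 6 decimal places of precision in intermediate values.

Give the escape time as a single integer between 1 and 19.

z_0 = 0 + 0i, c = -0.2650 + -1.3000i
Iter 1: z = -0.2650 + -1.3000i, |z|^2 = 1.7602
Iter 2: z = -1.8848 + -0.6110i, |z|^2 = 3.9257
Iter 3: z = 2.9141 + 1.0032i, |z|^2 = 9.4981
Escaped at iteration 3

Answer: 3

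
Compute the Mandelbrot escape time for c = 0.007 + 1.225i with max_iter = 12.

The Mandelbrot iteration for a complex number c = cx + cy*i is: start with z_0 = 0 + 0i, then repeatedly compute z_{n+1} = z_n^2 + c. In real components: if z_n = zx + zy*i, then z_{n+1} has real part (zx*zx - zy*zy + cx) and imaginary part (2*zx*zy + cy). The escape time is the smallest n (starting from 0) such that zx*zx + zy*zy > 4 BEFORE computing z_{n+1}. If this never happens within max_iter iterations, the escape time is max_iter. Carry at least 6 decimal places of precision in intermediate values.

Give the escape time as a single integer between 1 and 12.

Answer: 3

Derivation:
z_0 = 0 + 0i, c = 0.0070 + 1.2250i
Iter 1: z = 0.0070 + 1.2250i, |z|^2 = 1.5007
Iter 2: z = -1.4936 + 1.2422i, |z|^2 = 3.7737
Iter 3: z = 0.6948 + -2.4855i, |z|^2 = 6.6605
Escaped at iteration 3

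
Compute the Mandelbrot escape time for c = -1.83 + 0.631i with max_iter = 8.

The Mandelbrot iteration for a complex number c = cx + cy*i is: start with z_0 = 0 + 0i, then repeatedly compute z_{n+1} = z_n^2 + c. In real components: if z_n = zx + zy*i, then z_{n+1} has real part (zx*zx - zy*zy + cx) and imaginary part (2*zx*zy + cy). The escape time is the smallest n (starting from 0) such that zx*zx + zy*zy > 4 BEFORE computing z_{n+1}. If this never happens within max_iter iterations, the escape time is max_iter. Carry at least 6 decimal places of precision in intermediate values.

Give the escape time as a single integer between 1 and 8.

z_0 = 0 + 0i, c = -1.8300 + 0.6310i
Iter 1: z = -1.8300 + 0.6310i, |z|^2 = 3.7471
Iter 2: z = 1.1207 + -1.6785i, |z|^2 = 4.0733
Escaped at iteration 2

Answer: 2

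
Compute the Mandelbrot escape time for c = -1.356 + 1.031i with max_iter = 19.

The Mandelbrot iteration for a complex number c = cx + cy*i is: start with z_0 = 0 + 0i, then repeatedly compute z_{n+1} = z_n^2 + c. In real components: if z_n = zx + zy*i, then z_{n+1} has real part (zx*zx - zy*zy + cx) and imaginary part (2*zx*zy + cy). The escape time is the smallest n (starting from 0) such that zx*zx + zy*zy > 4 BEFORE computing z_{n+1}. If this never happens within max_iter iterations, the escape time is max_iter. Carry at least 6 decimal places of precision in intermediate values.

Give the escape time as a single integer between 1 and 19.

Answer: 3

Derivation:
z_0 = 0 + 0i, c = -1.3560 + 1.0310i
Iter 1: z = -1.3560 + 1.0310i, |z|^2 = 2.9017
Iter 2: z = -0.5802 + -1.7651i, |z|^2 = 3.4521
Iter 3: z = -4.1348 + 3.0793i, |z|^2 = 26.5787
Escaped at iteration 3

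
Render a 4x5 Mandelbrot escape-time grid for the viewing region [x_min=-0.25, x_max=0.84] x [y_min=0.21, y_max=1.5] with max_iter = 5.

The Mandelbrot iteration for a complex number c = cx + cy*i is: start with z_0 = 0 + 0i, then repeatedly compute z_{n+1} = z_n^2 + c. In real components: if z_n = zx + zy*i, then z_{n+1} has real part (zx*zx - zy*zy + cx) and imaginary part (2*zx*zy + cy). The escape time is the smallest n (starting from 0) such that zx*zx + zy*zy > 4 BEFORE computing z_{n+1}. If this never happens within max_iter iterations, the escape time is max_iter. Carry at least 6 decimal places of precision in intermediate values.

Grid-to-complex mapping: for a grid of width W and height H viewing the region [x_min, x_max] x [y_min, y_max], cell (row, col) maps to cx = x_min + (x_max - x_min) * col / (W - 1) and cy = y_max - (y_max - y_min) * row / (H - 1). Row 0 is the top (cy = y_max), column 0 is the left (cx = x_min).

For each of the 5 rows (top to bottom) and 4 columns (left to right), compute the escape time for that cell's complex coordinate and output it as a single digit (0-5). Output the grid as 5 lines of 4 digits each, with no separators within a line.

Answer: 2222
4322
5532
5553
5553

Derivation:
(row=0, col=0): c = -0.2500 + 1.5000i → escape time 2
(row=0, col=1): c = 0.1133 + 1.5000i → escape time 2
(row=0, col=2): c = 0.4767 + 1.5000i → escape time 2
(row=0, col=3): c = 0.8400 + 1.5000i → escape time 2
(row=1, col=0): c = -0.2500 + 1.1775i → escape time 4
(row=1, col=1): c = 0.1133 + 1.1775i → escape time 3
(row=1, col=2): c = 0.4767 + 1.1775i → escape time 2
(row=1, col=3): c = 0.8400 + 1.1775i → escape time 2
(row=2, col=0): c = -0.2500 + 0.8550i → escape time 5
(row=2, col=1): c = 0.1133 + 0.8550i → escape time 5
(row=2, col=2): c = 0.4767 + 0.8550i → escape time 3
(row=2, col=3): c = 0.8400 + 0.8550i → escape time 2
(row=3, col=0): c = -0.2500 + 0.5325i → escape time 5
(row=3, col=1): c = 0.1133 + 0.5325i → escape time 5
(row=3, col=2): c = 0.4767 + 0.5325i → escape time 5
(row=3, col=3): c = 0.8400 + 0.5325i → escape time 3
(row=4, col=0): c = -0.2500 + 0.2100i → escape time 5
(row=4, col=1): c = 0.1133 + 0.2100i → escape time 5
(row=4, col=2): c = 0.4767 + 0.2100i → escape time 5
(row=4, col=3): c = 0.8400 + 0.2100i → escape time 3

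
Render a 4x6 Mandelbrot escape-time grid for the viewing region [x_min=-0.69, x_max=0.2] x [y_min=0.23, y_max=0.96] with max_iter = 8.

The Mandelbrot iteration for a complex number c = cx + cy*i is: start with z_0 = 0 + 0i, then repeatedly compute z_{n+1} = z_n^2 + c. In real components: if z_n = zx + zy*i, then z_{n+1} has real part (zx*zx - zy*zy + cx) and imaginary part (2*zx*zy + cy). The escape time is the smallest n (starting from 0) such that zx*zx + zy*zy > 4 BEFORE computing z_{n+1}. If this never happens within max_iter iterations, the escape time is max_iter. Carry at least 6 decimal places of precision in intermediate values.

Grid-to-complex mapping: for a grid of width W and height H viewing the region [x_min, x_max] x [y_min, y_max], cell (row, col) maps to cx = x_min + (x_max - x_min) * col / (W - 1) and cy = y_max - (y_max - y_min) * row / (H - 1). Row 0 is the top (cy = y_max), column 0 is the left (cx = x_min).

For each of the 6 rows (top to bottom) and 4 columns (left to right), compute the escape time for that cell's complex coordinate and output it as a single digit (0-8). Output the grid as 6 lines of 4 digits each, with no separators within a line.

Answer: 4584
4685
6888
8888
8888
8888

Derivation:
(row=0, col=0): c = -0.6900 + 0.9600i → escape time 4
(row=0, col=1): c = -0.3933 + 0.9600i → escape time 5
(row=0, col=2): c = -0.0967 + 0.9600i → escape time 8
(row=0, col=3): c = 0.2000 + 0.9600i → escape time 4
(row=1, col=0): c = -0.6900 + 0.8140i → escape time 4
(row=1, col=1): c = -0.3933 + 0.8140i → escape time 6
(row=1, col=2): c = -0.0967 + 0.8140i → escape time 8
(row=1, col=3): c = 0.2000 + 0.8140i → escape time 5
(row=2, col=0): c = -0.6900 + 0.6680i → escape time 6
(row=2, col=1): c = -0.3933 + 0.6680i → escape time 8
(row=2, col=2): c = -0.0967 + 0.6680i → escape time 8
(row=2, col=3): c = 0.2000 + 0.6680i → escape time 8
(row=3, col=0): c = -0.6900 + 0.5220i → escape time 8
(row=3, col=1): c = -0.3933 + 0.5220i → escape time 8
(row=3, col=2): c = -0.0967 + 0.5220i → escape time 8
(row=3, col=3): c = 0.2000 + 0.5220i → escape time 8
(row=4, col=0): c = -0.6900 + 0.3760i → escape time 8
(row=4, col=1): c = -0.3933 + 0.3760i → escape time 8
(row=4, col=2): c = -0.0967 + 0.3760i → escape time 8
(row=4, col=3): c = 0.2000 + 0.3760i → escape time 8
(row=5, col=0): c = -0.6900 + 0.2300i → escape time 8
(row=5, col=1): c = -0.3933 + 0.2300i → escape time 8
(row=5, col=2): c = -0.0967 + 0.2300i → escape time 8
(row=5, col=3): c = 0.2000 + 0.2300i → escape time 8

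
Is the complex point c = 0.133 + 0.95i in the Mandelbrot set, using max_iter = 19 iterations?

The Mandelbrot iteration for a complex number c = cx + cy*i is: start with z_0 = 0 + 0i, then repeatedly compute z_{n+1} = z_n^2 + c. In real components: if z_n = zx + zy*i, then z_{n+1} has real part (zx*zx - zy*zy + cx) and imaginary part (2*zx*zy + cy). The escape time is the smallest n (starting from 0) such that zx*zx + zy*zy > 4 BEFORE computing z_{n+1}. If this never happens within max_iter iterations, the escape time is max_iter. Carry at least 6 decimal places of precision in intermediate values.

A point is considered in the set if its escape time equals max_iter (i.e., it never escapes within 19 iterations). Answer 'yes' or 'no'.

Answer: no

Derivation:
z_0 = 0 + 0i, c = 0.1330 + 0.9500i
Iter 1: z = 0.1330 + 0.9500i, |z|^2 = 0.9202
Iter 2: z = -0.7518 + 1.2027i, |z|^2 = 2.0117
Iter 3: z = -0.7483 + -0.8584i, |z|^2 = 1.2968
Iter 4: z = -0.0440 + 2.2346i, |z|^2 = 4.9955
Escaped at iteration 4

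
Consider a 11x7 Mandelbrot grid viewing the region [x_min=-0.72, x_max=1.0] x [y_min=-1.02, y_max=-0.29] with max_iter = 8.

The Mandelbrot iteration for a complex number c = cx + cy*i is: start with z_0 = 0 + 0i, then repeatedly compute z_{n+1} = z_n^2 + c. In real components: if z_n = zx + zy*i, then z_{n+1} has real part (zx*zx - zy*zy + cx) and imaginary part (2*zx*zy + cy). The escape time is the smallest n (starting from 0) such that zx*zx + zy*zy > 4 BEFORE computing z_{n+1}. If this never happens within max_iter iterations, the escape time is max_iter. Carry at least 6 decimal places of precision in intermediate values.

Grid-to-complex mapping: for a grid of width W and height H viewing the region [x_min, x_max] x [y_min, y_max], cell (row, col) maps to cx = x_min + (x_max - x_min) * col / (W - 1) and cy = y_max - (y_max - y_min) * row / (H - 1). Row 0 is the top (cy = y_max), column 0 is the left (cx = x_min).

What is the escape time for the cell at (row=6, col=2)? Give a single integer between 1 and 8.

z_0 = 0 + 0i, c = -0.3760 + -1.0200i
Iter 1: z = -0.3760 + -1.0200i, |z|^2 = 1.1818
Iter 2: z = -1.2750 + -0.2530i, |z|^2 = 1.6897
Iter 3: z = 1.1857 + -0.3749i, |z|^2 = 1.5465
Iter 4: z = 0.8893 + -1.9091i, |z|^2 = 4.4356
Escaped at iteration 4

Answer: 4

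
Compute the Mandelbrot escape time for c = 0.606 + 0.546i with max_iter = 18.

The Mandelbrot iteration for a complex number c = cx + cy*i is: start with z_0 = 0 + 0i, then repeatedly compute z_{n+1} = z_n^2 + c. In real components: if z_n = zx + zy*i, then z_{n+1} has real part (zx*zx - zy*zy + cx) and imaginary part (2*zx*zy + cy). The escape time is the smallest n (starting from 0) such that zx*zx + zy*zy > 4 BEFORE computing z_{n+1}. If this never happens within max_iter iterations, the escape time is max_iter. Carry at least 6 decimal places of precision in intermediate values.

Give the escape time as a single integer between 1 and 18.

Answer: 3

Derivation:
z_0 = 0 + 0i, c = 0.6060 + 0.5460i
Iter 1: z = 0.6060 + 0.5460i, |z|^2 = 0.6654
Iter 2: z = 0.6751 + 1.2078i, |z|^2 = 1.9145
Iter 3: z = -0.3969 + 2.1768i, |z|^2 = 4.8958
Escaped at iteration 3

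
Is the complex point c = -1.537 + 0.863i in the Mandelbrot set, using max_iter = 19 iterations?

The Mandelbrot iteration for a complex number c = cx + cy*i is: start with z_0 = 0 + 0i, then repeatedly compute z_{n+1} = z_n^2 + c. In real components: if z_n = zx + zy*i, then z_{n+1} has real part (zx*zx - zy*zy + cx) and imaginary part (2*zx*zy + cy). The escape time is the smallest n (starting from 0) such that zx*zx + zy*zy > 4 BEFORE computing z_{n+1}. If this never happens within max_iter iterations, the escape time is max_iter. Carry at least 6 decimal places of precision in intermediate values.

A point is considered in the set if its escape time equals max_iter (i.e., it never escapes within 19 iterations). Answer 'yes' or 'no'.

Answer: no

Derivation:
z_0 = 0 + 0i, c = -1.5370 + 0.8630i
Iter 1: z = -1.5370 + 0.8630i, |z|^2 = 3.1071
Iter 2: z = 0.0806 + -1.7899i, |z|^2 = 3.2101
Iter 3: z = -4.7341 + 0.5745i, |z|^2 = 22.7418
Escaped at iteration 3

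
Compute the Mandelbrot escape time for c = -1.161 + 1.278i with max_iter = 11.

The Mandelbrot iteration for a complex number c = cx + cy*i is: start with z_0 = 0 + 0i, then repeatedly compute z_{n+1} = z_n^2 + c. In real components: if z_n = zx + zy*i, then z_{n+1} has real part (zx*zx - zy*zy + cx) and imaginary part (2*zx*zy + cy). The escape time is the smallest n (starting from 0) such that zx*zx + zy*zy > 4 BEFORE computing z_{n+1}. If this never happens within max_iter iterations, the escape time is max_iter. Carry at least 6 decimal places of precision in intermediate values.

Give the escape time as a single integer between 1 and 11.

Answer: 2

Derivation:
z_0 = 0 + 0i, c = -1.1610 + 1.2780i
Iter 1: z = -1.1610 + 1.2780i, |z|^2 = 2.9812
Iter 2: z = -1.4464 + -1.6895i, |z|^2 = 4.9464
Escaped at iteration 2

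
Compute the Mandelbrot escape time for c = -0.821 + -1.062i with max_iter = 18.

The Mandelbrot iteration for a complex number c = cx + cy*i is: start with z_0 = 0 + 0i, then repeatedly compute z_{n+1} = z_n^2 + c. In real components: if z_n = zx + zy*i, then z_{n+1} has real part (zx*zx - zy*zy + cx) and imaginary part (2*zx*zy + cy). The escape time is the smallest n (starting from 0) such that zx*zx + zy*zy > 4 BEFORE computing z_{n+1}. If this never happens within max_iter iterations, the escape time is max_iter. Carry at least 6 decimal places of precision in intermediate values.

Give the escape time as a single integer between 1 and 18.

Answer: 3

Derivation:
z_0 = 0 + 0i, c = -0.8210 + -1.0620i
Iter 1: z = -0.8210 + -1.0620i, |z|^2 = 1.8019
Iter 2: z = -1.2748 + 0.6818i, |z|^2 = 2.0900
Iter 3: z = 0.3393 + -2.8003i, |z|^2 = 7.9570
Escaped at iteration 3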